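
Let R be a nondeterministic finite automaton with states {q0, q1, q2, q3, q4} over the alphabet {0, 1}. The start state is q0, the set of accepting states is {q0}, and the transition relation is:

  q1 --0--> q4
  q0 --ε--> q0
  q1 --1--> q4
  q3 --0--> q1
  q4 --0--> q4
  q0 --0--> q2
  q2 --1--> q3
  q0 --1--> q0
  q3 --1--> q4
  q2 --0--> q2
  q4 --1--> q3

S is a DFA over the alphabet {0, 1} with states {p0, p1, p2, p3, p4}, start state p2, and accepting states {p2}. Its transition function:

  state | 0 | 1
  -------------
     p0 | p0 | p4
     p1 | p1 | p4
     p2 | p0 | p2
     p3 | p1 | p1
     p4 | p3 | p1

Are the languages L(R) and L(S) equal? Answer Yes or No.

Exploring the product automaton R × S from the start pair (q0, p2), following both machines on each input symbol, reaches 5 state pairs: (q0, p2), (q2, p0), (q3, p4), (q1, p3), (q4, p1).
R accepts in {q0} and S accepts in {p2}. In every reachable pair the two components are either both accepting — (q0, p2) — or both non-accepting, so no string is accepted by exactly one of the machines: L(R) \ L(S) and L(S) \ L(R) are both empty.
Hence every string is accepted by R iff it is accepted by S, and the two languages coincide.

Yes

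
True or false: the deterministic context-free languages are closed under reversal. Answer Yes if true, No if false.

L = {c bⁿaⁿ : n≥0} ∪ {d b²ⁿaⁿ : n≥0} is a DCFL: the first symbol tells a deterministic PDA whether to pop one or two b's per a. Its reversal Lᴿ = {aⁿbⁿ c : n≥0} ∪ {aⁿb²ⁿ d : n≥0} is not. DCFLs are closed under right quotient by regular languages, and Lᴿ/{c, d} = {aⁿbⁿ : n≥0} ∪ {aⁿb²ⁿ : n≥0} — the standard context-free language accepted by no deterministic PDA (intuitively the machine would have to commit to a b-to-a ratio before the distinguishing marker arrives; formally, a DPDA for it would have a single run on aⁿb²ⁿ, accepting after the prefix aⁿbⁿ and accepting again after n more b's; an ordinary PDA that simulates it on a's and b's and, at any moment when it is accepting, may switch to reading only a fresh letter e while feeding each e to the simulation as a b, would accept aⁱbʲeᵏ (k≥1) exactly when both aⁱbʲ and aⁱbʲ⁺ᵏ are in the language, i.e. its language intersected with the regular set a*b*e⁺ would be exactly {aⁿbⁿeⁿ : n≥1} — impossible, since context-free languages are closed under intersection with regular sets and {aⁿbⁿeⁿ} is not context-free). So Lᴿ cannot be a DCFL.

No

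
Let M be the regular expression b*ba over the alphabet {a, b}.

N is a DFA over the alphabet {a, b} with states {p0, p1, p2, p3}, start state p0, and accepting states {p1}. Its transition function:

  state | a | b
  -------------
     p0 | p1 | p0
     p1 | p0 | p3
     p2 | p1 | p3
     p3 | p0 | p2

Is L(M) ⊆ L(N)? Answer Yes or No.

Converting the expression M to a DFA (subset construction, then merging equivalent states) gives the minimal DFA with states {m0, m1, m2, m3}, start state m0, accepting states {m3} and transitions m0: a→m1, b→m2; m1: a→m1, b→m1; m2: a→m3, b→m2; m3: a→m1, b→m1.
Exploring the product automaton M × N from the start pair (m0, p0), following both machines on each input symbol, reaches 7 state pairs: (m0, p0), (m1, p1), (m2, p0), (m1, p0), (m1, p3), (m3, p1), (m1, p2).
M accepts in {m3} and N accepts in {p1}. The reachable pairs whose M-component is accepting are (m3, p1); in each of them the N-component is accepting too, so the product for L(M) \ L(N) (M-component accepting, N-component rejecting) has no reachable accepting pair and the difference is empty.
Hence every string in L(M) is also in L(N).

Yes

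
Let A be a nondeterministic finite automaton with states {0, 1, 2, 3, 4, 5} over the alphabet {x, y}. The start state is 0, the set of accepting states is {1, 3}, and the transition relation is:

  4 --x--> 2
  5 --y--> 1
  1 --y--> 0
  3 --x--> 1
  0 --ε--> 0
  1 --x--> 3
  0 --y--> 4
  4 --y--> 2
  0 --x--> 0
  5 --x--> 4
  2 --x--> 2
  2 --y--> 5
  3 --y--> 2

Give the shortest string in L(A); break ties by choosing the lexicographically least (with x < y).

yxyy

A breadth-first search from 0 reaches an accepting state first via the path 0 → 4 → 2 → 5 → 1 on input yxyy.
No string of length < 4 is accepted (BFS exhausts all shorter strings without reaching an accepting state), and yxyy is the lexicographically least accepting string of length 4.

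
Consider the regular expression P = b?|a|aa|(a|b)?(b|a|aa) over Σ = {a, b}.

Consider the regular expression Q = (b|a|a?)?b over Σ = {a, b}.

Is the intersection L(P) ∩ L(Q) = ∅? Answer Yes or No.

The string b is accepted by both P and Q.
Hence L(P) ∩ L(Q) ≠ ∅.

No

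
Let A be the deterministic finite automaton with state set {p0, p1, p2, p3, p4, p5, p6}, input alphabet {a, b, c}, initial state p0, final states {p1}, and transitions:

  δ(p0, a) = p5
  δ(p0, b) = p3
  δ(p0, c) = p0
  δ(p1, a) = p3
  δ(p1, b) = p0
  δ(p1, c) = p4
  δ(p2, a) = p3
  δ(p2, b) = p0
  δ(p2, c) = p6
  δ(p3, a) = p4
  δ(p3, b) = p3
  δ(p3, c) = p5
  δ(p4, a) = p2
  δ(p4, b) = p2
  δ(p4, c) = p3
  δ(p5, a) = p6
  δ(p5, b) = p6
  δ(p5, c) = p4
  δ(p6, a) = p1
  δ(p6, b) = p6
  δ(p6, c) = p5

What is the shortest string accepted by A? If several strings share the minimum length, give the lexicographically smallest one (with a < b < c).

aaa

A breadth-first search from p0 reaches an accepting state first via the path p0 → p5 → p6 → p1 on input aaa.
No string of length < 3 is accepted (BFS exhausts all shorter strings without reaching an accepting state), and aaa is the lexicographically least accepting string of length 3.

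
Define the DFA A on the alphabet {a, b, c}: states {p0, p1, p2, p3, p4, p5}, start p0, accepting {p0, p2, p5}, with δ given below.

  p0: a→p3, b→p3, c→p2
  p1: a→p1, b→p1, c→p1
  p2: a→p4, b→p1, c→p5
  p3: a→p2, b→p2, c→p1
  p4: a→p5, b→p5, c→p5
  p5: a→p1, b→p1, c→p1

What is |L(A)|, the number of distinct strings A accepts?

26

The useful subgraph on states {p0, p2, p3, p4, p5} is acyclic, so L(A) is finite; the longest accepting path visits 5 useful states, giving maximum string length 4.
Counting accepting paths from p0 by length: 1 of length 0, 1 of length 1, 5 of length 2, 7 of length 3, 12 of length 4. Total 26.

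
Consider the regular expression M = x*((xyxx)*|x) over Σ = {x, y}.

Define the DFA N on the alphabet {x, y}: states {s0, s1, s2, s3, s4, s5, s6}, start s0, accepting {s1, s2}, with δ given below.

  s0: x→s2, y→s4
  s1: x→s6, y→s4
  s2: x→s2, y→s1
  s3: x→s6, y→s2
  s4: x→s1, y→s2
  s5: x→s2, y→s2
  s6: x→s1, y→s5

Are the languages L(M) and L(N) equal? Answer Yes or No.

The empty string ε is accepted by M but rejected by N.
So L(M) ≠ L(N).

No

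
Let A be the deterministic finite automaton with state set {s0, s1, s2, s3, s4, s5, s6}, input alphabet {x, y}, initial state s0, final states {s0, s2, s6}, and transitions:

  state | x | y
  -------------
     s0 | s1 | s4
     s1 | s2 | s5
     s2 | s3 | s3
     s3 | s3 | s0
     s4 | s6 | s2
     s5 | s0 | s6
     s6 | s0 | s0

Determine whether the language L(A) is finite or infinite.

infinite

State s0 is reachable from the start and can reach an accepting state, and it lies on the cycle s0 → s1 → s2 → s3 → s0.
Traversing that cycle any number of times yields accepted strings of unbounded length, so the language is infinite.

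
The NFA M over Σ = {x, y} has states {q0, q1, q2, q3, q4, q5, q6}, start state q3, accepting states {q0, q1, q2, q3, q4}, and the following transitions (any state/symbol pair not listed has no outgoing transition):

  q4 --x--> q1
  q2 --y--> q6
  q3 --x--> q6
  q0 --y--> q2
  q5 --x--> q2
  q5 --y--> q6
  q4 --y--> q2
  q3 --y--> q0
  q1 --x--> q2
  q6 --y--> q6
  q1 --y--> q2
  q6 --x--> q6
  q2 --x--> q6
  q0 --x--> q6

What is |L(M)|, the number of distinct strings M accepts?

3

The useful subgraph on states {q0, q2, q3} is acyclic, so L(M) is finite; the longest accepting path visits 3 useful states, giving maximum string length 2.
Counting accepting paths from q3 by length: 1 of length 0, 1 of length 1, 1 of length 2. Total 3.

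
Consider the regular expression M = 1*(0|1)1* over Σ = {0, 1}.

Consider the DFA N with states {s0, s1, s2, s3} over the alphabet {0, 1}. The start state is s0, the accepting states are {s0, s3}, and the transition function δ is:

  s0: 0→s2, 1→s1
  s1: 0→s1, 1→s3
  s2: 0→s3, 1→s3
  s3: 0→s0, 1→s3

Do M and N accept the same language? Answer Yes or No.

The string 0 is accepted by M but rejected by N.
So L(M) ≠ L(N).

No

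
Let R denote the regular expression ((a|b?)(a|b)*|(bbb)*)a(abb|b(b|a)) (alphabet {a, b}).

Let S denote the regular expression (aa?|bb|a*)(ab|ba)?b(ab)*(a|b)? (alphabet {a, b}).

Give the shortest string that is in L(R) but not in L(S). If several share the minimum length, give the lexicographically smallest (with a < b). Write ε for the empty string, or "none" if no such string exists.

The string baaba is accepted by R but not by S.
No shorter string lies in the difference, and baaba is the lexicographically first length-5 string in L(R) \ L(S).

baaba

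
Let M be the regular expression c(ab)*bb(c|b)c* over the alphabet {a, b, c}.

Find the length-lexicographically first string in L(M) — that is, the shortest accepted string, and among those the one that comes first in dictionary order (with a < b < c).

cbbb

By inspection of the expression, no string of length less than 4 matches, and cbbb is the lexicographically first match of length 4.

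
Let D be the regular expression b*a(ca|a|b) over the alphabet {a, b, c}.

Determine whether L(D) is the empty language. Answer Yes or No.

The string aa matches the expression, so it belongs to L(D).
Since L(D) contains at least one string, it is not empty.

No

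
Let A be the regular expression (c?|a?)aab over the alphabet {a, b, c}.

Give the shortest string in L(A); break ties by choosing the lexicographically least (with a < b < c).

aab

By inspection of the expression, no string of length less than 3 matches, and aab is the lexicographically first match of length 3.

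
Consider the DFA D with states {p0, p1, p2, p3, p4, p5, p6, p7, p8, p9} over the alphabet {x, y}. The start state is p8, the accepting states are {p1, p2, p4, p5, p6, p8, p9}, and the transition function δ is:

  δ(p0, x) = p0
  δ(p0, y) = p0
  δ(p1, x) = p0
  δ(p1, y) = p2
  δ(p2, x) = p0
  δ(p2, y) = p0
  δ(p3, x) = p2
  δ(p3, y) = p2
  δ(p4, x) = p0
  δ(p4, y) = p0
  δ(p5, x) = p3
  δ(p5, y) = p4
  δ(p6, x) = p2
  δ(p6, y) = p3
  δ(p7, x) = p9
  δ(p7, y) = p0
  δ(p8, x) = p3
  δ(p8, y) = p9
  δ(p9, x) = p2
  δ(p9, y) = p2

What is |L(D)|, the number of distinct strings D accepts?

The useful subgraph on states {p2, p3, p8, p9} is acyclic, so L(D) is finite; the longest accepting path visits 3 useful states, giving maximum string length 2.
Counting accepting paths from p8 by length: 1 of length 0, 1 of length 1, 4 of length 2. Total 6.

6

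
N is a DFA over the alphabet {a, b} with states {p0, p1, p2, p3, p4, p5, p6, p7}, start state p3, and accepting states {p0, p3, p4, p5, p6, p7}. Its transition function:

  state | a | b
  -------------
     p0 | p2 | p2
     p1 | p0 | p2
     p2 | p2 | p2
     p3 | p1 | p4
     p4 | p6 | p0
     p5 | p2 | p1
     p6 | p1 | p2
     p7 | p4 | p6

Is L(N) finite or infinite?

The useful states (reachable from p3 and able to reach an accepting state) are {p0, p1, p3, p4, p6}.
Restricted to these states the transition graph has no cycle, so every accepting path has bounded length and L is finite.

finite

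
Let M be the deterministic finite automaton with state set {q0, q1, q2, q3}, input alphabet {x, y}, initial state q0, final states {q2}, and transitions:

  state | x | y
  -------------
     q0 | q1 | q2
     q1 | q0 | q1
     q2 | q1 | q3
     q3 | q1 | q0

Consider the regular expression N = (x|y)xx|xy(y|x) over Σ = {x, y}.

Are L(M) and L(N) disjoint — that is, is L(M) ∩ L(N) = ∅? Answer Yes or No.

Yes

Converting the expression N to a DFA (subset construction, then merging equivalent states) gives the minimal DFA with states {n0, n1, n2, n3, n4, n5, n6}, start state n0, accepting states {n6} and transitions n0: x→n1, y→n2; n1: x→n3, y→n4; n2: x→n3, y→n5; n3: x→n6, y→n5; n4: x→n6, y→n6; n5: x→n5, y→n5; n6: x→n5, y→n5.
Exploring the product automaton M × N from the start pair (q0, n0), following both machines on each input symbol, reaches 12 state pairs: (q0, n0), (q1, n1), (q2, n2), (q0, n3), (q1, n4), (q1, n3), (q3, n5), (q1, n6), (q2, n5), (q0, n6), (q1, n5), (q0, n5).
M accepts in {q2} and N accepts in {n6}; no reachable pair has both components accepting, so no string drives both machines to acceptance simultaneously and L(M) ∩ L(N) = ∅.
So no string is accepted by both, and the intersection is empty.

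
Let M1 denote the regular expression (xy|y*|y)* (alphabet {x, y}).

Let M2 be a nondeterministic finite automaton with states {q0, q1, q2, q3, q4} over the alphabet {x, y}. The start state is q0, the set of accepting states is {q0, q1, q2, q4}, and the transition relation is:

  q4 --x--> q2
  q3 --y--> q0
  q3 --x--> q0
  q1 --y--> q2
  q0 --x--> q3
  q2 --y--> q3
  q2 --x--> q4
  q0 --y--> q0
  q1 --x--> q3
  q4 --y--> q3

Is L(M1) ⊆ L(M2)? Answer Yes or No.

Yes

Converting the expression M1 to a DFA (subset construction, then merging equivalent states) gives the minimal DFA with states {r0, r1, r2}, start state r0, accepting states {r0} and transitions r0: x→r1, y→r0; r1: x→r2, y→r0; r2: x→r2, y→r2.
Exploring the product automaton M1 × M2 from the start pair (r0, q0), following both machines on each input symbol, reaches 4 state pairs: (r0, q0), (r1, q3), (r2, q0), (r2, q3).
M1 accepts in {r0} and M2 accepts in {q0, q1, q2, q4}. The reachable pairs whose M1-component is accepting are (r0, q0); in each of them the M2-component is accepting too, so the product for L(M1) \ L(M2) (M1-component accepting, M2-component rejecting) has no reachable accepting pair and the difference is empty.
Hence every string in L(M1) is also in L(M2).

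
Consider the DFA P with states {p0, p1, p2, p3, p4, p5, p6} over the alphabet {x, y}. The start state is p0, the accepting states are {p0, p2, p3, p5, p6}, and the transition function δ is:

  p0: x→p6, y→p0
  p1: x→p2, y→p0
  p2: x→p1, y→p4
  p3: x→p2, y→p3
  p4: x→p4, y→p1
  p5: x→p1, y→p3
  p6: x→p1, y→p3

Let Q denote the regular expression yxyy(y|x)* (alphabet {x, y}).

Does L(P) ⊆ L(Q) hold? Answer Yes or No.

No

The empty string ε is in L(P) but not in L(Q).
So L(P) ⊄ L(Q).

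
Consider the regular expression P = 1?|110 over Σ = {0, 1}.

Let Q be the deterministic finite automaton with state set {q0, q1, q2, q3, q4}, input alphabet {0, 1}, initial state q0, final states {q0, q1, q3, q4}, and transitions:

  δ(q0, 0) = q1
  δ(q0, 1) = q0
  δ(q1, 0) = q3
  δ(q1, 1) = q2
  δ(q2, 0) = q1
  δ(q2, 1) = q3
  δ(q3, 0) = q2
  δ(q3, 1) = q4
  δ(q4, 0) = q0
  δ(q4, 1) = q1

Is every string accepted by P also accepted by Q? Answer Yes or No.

Yes

Converting the expression P to a DFA (subset construction, then merging equivalent states) gives the minimal DFA with states {p0, p1, p2, p3, p4}, start state p0, accepting states {p0, p2, p4} and transitions p0: 0→p1, 1→p2; p1: 0→p1, 1→p1; p2: 0→p1, 1→p3; p3: 0→p4, 1→p1; p4: 0→p1, 1→p1.
Exploring the product automaton P × Q from the start pair (p0, q0), following both machines on each input symbol, reaches 9 state pairs: (p0, q0), (p1, q1), (p2, q0), (p1, q3), (p1, q2), (p3, q0), (p1, q4), (p4, q1), (p1, q0).
P accepts in {p0, p2, p4} and Q accepts in {q0, q1, q3, q4}. The reachable pairs whose P-component is accepting are (p0, q0), (p2, q0), (p4, q1); in each of them the Q-component is accepting too, so the product for L(P) \ L(Q) (P-component accepting, Q-component rejecting) has no reachable accepting pair and the difference is empty.
Hence every string in L(P) is also in L(Q).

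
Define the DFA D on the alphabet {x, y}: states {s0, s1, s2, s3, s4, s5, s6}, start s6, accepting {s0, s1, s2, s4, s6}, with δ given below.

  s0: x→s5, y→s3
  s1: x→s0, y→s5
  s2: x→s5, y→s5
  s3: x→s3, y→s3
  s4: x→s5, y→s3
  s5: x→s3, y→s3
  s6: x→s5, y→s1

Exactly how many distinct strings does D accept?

3

The useful subgraph on states {s0, s1, s6} is acyclic, so L(D) is finite; the longest accepting path visits 3 useful states, giving maximum string length 2.
Counting accepting paths from s6 by length: 1 of length 0, 1 of length 1, 1 of length 2. Total 3.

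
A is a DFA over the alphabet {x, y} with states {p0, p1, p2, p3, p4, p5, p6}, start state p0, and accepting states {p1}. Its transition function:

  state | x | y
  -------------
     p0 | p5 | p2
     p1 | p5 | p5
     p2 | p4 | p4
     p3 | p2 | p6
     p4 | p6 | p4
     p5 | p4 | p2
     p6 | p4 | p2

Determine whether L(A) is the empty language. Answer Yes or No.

The states reachable from the start state are {p0, p2, p4, p5, p6}.
None of the accepting states {p1} is reachable, so no string is accepted and L(A) = ∅.

Yes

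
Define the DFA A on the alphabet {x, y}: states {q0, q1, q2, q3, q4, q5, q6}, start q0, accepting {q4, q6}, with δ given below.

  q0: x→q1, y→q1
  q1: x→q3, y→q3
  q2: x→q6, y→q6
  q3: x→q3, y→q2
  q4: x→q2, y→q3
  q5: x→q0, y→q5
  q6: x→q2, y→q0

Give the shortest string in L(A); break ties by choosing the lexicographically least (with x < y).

xxyx

A breadth-first search from q0 reaches an accepting state first via the path q0 → q1 → q3 → q2 → q6 on input xxyx.
No string of length < 4 is accepted (BFS exhausts all shorter strings without reaching an accepting state), and xxyx is the lexicographically least accepting string of length 4.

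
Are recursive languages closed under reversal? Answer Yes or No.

Yes

Reverse the input on the tape and then run the decider for L; this halts and accepts exactly Lᴿ.
So the recursive languages are closed under reversal.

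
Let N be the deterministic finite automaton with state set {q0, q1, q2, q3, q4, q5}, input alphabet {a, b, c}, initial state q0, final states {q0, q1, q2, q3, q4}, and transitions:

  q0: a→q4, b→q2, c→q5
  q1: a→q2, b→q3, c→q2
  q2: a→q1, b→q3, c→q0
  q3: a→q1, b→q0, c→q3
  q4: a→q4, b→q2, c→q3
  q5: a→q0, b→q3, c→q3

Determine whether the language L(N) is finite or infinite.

infinite

State q0 is reachable from the start and can reach an accepting state, and it lies on the cycle q0 → q2 → q0.
Traversing that cycle any number of times yields accepted strings of unbounded length, so the language is infinite.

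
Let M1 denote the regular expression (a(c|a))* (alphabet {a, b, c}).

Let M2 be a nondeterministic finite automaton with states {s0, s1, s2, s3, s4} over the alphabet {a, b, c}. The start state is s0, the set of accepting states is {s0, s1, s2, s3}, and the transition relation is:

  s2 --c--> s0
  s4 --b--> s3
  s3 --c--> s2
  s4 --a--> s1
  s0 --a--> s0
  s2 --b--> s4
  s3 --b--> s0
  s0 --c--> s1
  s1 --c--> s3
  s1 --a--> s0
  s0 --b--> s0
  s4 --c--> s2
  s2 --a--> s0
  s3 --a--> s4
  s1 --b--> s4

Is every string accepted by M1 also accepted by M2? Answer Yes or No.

Converting the expression M1 to a DFA (subset construction, then merging equivalent states) gives the minimal DFA with states {r0, r1, r2}, start state r0, accepting states {r0} and transitions r0: a→r1, b→r2, c→r2; r1: a→r0, b→r2, c→r0; r2: a→r2, b→r2, c→r2.
Exploring the product automaton M1 × M2 from the start pair (r0, s0), following both machines on each input symbol, reaches 8 state pairs: (r0, s0), (r1, s0), (r2, s0), (r2, s1), (r0, s1), (r2, s4), (r2, s3), (r2, s2).
M1 accepts in {r0} and M2 accepts in {s0, s1, s2, s3}. The reachable pairs whose M1-component is accepting are (r0, s0), (r0, s1); in each of them the M2-component is accepting too, so the product for L(M1) \ L(M2) (M1-component accepting, M2-component rejecting) has no reachable accepting pair and the difference is empty.
Hence every string in L(M1) is also in L(M2).

Yes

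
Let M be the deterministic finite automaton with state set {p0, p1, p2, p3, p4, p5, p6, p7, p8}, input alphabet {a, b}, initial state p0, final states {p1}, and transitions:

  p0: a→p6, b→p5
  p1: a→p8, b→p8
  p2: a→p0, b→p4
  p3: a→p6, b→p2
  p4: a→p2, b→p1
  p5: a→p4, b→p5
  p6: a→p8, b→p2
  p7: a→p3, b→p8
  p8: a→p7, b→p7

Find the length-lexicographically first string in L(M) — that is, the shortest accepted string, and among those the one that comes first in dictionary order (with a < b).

A breadth-first search from p0 reaches an accepting state first via the path p0 → p5 → p4 → p1 on input bab.
No string of length < 3 is accepted (BFS exhausts all shorter strings without reaching an accepting state), and bab is the lexicographically least accepting string of length 3.

bab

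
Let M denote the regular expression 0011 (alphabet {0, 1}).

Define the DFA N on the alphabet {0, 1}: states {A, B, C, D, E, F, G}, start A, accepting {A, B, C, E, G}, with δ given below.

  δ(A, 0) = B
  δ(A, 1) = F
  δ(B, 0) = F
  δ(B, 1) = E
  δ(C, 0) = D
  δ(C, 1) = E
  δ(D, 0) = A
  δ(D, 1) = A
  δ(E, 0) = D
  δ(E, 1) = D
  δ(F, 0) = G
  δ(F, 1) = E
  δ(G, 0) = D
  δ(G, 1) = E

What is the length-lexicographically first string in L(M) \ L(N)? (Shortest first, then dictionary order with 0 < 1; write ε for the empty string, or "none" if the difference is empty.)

0011

The string 0011 is accepted by M but not by N.
No shorter string lies in the difference, and 0011 is the lexicographically first length-4 string in L(M) \ L(N).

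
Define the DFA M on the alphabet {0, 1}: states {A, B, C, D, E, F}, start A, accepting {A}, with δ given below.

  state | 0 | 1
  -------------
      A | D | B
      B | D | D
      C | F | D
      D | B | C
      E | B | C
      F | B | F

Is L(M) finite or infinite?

finite

The useful states (reachable from A and able to reach an accepting state) are {A}.
Restricted to these states the transition graph has no cycle, so every accepting path has bounded length and L is finite.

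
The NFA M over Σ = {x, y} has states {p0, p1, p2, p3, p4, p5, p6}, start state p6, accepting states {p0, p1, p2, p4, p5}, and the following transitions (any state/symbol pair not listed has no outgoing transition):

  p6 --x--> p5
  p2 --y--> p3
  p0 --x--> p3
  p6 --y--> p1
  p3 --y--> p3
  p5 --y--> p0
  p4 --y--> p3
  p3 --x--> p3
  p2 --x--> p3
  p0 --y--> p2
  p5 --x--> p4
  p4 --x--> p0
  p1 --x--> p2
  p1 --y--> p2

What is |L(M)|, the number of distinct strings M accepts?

9

The useful subgraph on states {p0, p1, p2, p4, p5, p6} is acyclic, so L(M) is finite; the longest accepting path visits 5 useful states, giving maximum string length 4.
Counting accepting paths from p6 by length: 2 of length 1, 4 of length 2, 2 of length 3, 1 of length 4. Total 9.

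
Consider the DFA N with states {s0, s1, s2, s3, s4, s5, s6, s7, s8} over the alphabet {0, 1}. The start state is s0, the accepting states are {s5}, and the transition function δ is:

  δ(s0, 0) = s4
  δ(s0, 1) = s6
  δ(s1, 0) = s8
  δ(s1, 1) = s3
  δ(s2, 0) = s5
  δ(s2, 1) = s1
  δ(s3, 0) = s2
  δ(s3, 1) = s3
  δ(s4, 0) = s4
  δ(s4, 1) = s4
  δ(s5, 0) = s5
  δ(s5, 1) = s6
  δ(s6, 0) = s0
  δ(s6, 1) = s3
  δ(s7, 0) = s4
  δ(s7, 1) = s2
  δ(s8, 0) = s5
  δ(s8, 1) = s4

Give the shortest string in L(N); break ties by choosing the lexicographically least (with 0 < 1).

1100

A breadth-first search from s0 reaches an accepting state first via the path s0 → s6 → s3 → s2 → s5 on input 1100.
No string of length < 4 is accepted (BFS exhausts all shorter strings without reaching an accepting state), and 1100 is the lexicographically least accepting string of length 4.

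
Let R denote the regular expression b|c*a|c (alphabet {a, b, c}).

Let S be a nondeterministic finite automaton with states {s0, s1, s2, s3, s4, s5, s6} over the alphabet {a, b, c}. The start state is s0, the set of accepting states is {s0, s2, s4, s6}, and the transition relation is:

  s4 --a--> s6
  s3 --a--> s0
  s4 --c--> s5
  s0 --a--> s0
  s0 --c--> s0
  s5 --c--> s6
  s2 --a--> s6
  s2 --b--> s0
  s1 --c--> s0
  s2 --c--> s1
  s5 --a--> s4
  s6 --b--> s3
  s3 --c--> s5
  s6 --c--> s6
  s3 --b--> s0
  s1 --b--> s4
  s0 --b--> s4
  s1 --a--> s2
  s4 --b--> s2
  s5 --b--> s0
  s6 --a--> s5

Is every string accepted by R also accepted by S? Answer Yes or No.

Yes

Converting the expression R to a DFA (subset construction, then merging equivalent states) gives the minimal DFA with states {r0, r1, r2, r3, r4}, start state r0, accepting states {r1, r2} and transitions r0: a→r1, b→r1, c→r2; r1: a→r3, b→r3, c→r3; r2: a→r1, b→r3, c→r4; r3: a→r3, b→r3, c→r3; r4: a→r1, b→r3, c→r4.
Exploring the product automaton R × S from the start pair (r0, s0), following both machines on each input symbol, reaches 12 state pairs: (r0, s0), (r1, s0), (r1, s4), (r2, s0), (r3, s0), (r3, s4), (r3, s6), (r3, s2), (r3, s5), (r4, s0), (r3, s3), (r3, s1).
R accepts in {r1, r2} and S accepts in {s0, s2, s4, s6}. The reachable pairs whose R-component is accepting are (r1, s0), (r1, s4), (r2, s0); in each of them the S-component is accepting too, so the product for L(R) \ L(S) (R-component accepting, S-component rejecting) has no reachable accepting pair and the difference is empty.
Hence every string in L(R) is also in L(S).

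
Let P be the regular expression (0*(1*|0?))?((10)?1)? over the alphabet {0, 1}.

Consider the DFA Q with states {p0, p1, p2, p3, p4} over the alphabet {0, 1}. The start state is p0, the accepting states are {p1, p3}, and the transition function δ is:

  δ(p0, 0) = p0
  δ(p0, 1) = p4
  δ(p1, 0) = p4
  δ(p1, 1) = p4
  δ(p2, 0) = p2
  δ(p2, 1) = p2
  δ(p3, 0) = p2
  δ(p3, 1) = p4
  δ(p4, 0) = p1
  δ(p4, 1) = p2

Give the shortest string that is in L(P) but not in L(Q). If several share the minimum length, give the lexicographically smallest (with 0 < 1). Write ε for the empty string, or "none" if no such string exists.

ε

The empty string ε is accepted by P but not by Q.
Since ε is the unique shortest string, it is the required witness.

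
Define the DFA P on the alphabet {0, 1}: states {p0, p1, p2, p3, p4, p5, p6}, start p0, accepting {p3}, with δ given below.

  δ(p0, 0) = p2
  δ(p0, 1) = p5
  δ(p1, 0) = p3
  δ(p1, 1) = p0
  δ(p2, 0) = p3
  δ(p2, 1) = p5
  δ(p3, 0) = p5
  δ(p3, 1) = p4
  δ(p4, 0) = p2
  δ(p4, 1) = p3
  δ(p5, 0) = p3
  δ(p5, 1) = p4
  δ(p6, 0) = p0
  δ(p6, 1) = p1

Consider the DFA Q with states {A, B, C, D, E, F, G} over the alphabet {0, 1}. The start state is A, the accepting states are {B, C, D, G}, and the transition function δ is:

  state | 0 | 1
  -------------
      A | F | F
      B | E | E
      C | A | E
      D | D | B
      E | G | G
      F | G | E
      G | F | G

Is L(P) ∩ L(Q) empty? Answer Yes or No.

The string 00 is accepted by both P and Q.
Hence L(P) ∩ L(Q) ≠ ∅.

No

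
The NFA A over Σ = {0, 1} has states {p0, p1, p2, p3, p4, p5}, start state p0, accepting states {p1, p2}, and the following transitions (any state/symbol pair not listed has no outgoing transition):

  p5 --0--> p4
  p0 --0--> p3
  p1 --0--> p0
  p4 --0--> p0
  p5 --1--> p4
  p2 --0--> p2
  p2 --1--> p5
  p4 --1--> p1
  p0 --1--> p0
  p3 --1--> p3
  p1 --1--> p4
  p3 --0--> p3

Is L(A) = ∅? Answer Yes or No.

The states reachable from the start state are {p0, p3}.
None of the accepting states {p1, p2} is reachable, so no string is accepted and L(A) = ∅.

Yes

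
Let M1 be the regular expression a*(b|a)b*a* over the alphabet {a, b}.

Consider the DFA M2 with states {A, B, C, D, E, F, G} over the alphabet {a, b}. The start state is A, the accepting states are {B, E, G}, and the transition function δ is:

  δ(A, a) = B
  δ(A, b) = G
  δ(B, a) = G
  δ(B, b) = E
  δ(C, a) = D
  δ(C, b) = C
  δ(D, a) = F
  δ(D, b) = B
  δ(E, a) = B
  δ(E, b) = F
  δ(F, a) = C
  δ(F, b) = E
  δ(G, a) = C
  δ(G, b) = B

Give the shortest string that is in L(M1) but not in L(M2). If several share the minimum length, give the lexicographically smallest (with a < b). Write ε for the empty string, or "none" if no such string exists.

ba

The string ba is accepted by M1 but not by M2.
No shorter string lies in the difference, and ba is the lexicographically first length-2 string in L(M1) \ L(M2).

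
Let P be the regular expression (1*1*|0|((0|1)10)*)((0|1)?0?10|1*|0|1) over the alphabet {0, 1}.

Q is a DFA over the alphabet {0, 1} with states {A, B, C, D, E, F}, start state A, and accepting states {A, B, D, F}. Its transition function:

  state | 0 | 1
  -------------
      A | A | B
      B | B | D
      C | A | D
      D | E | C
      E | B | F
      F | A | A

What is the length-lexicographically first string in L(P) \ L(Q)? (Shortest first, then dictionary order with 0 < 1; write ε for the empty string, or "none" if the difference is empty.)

The string 110 is accepted by P but not by Q.
No shorter string lies in the difference, and 110 is the lexicographically first length-3 string in L(P) \ L(Q).

110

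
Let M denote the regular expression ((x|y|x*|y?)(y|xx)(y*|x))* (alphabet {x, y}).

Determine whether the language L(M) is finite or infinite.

The expression contains a Kleene star applied to a subexpression that matches at least one nonempty string, so it matches strings of unbounded length.
Hence L(M) is infinite.

infinite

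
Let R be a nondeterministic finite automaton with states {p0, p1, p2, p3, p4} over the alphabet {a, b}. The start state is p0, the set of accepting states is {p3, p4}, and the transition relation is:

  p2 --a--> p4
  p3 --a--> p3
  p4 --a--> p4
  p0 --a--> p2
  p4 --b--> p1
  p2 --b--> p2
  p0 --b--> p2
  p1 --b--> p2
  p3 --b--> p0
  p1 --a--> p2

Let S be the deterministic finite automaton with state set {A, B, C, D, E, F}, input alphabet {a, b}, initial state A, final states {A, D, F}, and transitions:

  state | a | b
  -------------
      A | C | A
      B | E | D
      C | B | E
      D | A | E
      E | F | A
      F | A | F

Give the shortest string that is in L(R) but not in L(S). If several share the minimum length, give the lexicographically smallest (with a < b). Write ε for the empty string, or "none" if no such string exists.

aa

The string aa is accepted by R but not by S.
No shorter string lies in the difference, and aa is the lexicographically first length-2 string in L(R) \ L(S).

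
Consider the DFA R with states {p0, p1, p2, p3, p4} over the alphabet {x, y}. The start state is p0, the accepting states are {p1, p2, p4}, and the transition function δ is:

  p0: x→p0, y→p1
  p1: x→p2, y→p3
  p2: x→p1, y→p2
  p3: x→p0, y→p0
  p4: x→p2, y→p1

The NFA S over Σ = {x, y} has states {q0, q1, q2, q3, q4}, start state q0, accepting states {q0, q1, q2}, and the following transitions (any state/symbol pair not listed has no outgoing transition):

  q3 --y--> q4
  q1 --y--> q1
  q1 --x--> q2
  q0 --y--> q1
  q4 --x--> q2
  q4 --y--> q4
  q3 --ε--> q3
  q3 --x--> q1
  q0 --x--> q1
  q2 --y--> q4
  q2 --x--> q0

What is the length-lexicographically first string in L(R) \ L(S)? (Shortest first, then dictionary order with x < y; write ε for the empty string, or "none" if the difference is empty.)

The string xxy is accepted by R but not by S.
No shorter string lies in the difference, and xxy is the lexicographically first length-3 string in L(R) \ L(S).

xxy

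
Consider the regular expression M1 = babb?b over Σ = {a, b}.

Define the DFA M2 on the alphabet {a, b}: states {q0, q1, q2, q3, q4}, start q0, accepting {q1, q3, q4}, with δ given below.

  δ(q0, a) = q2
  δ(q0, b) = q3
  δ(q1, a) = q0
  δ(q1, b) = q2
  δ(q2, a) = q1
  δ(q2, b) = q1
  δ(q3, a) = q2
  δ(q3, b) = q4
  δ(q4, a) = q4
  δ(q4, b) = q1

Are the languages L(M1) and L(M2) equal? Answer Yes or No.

The string babb is accepted by M1 but rejected by M2.
So L(M1) ≠ L(M2).

No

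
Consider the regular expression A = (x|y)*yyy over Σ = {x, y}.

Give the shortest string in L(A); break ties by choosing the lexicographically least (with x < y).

yyy

By inspection of the expression, no string of length less than 3 matches, and yyy is the lexicographically first match of length 3.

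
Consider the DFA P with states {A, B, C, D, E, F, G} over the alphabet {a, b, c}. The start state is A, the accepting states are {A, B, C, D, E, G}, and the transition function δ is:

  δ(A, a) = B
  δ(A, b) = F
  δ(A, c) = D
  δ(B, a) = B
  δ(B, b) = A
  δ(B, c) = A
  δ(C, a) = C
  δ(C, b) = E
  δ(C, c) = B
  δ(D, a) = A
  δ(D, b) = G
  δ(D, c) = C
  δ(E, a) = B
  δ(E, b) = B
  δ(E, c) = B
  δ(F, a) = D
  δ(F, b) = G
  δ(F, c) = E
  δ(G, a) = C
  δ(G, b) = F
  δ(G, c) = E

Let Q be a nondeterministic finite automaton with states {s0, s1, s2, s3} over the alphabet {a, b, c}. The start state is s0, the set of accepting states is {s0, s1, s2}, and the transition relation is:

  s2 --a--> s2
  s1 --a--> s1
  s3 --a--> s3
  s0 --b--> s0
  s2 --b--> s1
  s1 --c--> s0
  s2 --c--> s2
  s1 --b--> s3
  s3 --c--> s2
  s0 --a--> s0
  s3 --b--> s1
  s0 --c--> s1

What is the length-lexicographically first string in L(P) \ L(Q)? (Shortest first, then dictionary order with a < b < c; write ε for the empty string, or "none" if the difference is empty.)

The string cb is accepted by P but not by Q.
No shorter string lies in the difference, and cb is the lexicographically first length-2 string in L(P) \ L(Q).

cb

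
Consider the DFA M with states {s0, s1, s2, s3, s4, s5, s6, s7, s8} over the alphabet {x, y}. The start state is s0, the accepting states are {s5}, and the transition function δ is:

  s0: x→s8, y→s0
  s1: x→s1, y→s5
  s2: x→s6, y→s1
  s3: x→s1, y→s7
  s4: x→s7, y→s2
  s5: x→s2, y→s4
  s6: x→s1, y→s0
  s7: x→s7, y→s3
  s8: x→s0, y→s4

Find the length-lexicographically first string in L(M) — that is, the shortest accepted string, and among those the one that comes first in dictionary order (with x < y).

xyyyy

A breadth-first search from s0 reaches an accepting state first via the path s0 → s8 → s4 → s2 → s1 → s5 on input xyyyy.
No string of length < 5 is accepted (BFS exhausts all shorter strings without reaching an accepting state), and xyyyy is the lexicographically least accepting string of length 5.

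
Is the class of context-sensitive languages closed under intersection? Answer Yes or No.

Yes

An LBA keeps a copy of the input on a second track, runs the LBA for L₁, and if that accepts restores the input and runs the LBA for L₂; linear space suffices, so L₁ ∩ L₂ is context-sensitive.
So the context-sensitive languages are closed under intersection.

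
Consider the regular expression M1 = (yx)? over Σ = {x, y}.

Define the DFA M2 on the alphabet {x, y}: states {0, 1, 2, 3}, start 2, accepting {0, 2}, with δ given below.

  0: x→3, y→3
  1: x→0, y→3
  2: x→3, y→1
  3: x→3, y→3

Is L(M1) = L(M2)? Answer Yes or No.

Converting the expression M1 to a DFA (subset construction, then merging equivalent states) gives the minimal DFA with states {r0, r1, r2, r3}, start state r0, accepting states {r0, r3} and transitions r0: x→r1, y→r2; r1: x→r1, y→r1; r2: x→r3, y→r1; r3: x→r1, y→r1.
Exploring the product automaton M1 × M2 from the start pair (r0, 2), following both machines on each input symbol, reaches 4 state pairs: (r0, 2), (r1, 3), (r2, 1), (r3, 0).
M1 accepts in {r0, r3} and M2 accepts in {0, 2}. In every reachable pair the two components are either both accepting — (r0, 2), (r3, 0) — or both non-accepting, so no string is accepted by exactly one of the machines: L(M1) \ L(M2) and L(M2) \ L(M1) are both empty.
Hence every string is accepted by M1 iff it is accepted by M2, and the two languages coincide.

Yes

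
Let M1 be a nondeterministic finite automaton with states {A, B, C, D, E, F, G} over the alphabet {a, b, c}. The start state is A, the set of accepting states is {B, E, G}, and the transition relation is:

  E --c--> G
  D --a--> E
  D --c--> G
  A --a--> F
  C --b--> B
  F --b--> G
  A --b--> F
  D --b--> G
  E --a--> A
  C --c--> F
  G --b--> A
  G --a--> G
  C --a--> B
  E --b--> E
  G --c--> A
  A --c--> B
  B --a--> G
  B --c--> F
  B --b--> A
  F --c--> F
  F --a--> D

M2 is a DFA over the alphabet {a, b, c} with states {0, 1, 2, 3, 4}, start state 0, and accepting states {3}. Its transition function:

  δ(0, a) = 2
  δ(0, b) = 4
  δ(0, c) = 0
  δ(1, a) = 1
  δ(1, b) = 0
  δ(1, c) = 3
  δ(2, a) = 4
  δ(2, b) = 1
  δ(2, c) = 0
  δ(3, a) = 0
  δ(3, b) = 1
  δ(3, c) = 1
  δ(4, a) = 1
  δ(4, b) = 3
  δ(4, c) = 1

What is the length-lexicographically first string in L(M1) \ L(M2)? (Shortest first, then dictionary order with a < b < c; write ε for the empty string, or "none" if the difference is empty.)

The string c is accepted by M1 but not by M2.
No shorter string lies in the difference, and c is the lexicographically first length-1 string in L(M1) \ L(M2).

c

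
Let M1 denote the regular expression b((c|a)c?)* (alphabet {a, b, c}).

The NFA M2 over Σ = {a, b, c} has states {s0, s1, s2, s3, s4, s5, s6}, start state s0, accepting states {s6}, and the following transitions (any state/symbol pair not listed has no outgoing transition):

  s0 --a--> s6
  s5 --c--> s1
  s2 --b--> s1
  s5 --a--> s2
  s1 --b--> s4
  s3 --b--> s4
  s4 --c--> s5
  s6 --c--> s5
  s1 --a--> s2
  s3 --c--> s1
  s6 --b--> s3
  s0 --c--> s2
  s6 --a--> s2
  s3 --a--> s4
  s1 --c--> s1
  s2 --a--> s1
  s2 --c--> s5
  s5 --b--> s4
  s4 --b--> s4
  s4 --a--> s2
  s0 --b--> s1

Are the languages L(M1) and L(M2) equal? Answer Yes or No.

No

The string b is accepted by M1 but rejected by M2.
So L(M1) ≠ L(M2).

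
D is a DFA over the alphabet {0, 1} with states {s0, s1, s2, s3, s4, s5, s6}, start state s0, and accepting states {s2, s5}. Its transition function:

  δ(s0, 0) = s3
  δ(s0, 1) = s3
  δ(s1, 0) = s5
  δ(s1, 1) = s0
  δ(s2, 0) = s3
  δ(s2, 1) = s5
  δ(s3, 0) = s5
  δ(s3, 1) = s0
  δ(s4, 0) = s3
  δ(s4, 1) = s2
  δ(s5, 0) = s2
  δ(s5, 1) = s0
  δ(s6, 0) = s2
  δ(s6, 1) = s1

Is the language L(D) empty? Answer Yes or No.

No

The string 00 is accepted: the run s0 → s3 → s5 ends in the accepting state s5.
Since at least one string is accepted, L(D) is not empty.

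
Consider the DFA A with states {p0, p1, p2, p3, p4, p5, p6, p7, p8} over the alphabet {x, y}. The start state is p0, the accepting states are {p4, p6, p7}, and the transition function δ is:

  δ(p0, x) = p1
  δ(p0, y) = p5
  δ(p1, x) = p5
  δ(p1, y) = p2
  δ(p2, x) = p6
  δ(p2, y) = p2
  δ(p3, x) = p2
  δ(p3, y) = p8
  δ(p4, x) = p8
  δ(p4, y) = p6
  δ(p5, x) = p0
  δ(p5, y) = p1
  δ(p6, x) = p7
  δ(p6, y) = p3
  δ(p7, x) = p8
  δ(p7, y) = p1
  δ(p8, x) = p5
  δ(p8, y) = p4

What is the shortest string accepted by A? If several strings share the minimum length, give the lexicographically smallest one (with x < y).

xyx

A breadth-first search from p0 reaches an accepting state first via the path p0 → p1 → p2 → p6 on input xyx.
No string of length < 3 is accepted (BFS exhausts all shorter strings without reaching an accepting state), and xyx is the lexicographically least accepting string of length 3.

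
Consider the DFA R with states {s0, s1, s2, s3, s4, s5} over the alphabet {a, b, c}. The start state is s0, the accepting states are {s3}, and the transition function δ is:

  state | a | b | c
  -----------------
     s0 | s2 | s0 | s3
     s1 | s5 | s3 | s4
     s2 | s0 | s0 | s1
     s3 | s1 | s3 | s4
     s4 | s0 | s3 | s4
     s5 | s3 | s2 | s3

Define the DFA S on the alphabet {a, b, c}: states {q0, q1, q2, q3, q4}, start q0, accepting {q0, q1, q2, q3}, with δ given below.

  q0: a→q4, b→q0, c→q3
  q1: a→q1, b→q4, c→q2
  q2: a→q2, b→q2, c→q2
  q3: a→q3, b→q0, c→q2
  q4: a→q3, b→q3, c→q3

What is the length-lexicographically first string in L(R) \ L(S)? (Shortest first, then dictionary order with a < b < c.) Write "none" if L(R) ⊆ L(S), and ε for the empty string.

Exploring the product automaton R × S from the start pair (s0, q0), following both machines on each input symbol, reaches 18 state pairs: (s0, q0), (s2, q4), (s3, q3), (s0, q3), (s1, q3), (s3, q0), (s4, q2), (s2, q3), (s3, q2), (s5, q3), (s1, q4), (s4, q3), (s0, q2), (s1, q2), (s2, q0), (s2, q2), (s5, q2), (s0, q4).
R accepts in {s3} and S accepts in {q0, q1, q2, q3}. The reachable pairs whose R-component is accepting are (s3, q3), (s3, q0), (s3, q2); in each of them the S-component is accepting too, so the product for L(R) \ L(S) (R-component accepting, S-component rejecting) has no reachable accepting pair and the difference is empty.
So every string accepted by R is also accepted by S: L(R) \ L(S) = ∅ and there is no such string.

none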